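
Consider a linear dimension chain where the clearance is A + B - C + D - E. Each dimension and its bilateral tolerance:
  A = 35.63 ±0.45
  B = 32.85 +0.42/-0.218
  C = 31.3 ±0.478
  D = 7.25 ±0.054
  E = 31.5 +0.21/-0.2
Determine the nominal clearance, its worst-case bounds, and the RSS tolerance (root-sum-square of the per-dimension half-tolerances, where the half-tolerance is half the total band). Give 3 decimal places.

nominal=12.930 wc=[11.520,14.532] rss=0.760

Stack each dimension's contribution:
  +A: nom +35.630 → Σnom=35.630; wc +0.450/-0.450 → slack +0.450/-0.450; half-tol=0.450, Σhalf²=0.202500
  +B: nom +32.850 → Σnom=68.480; wc +0.420/-0.218 → slack +0.870/-0.668; half-tol=0.319, Σhalf²=0.304261
  -C: nom -31.300 → Σnom=37.180; wc +0.478/-0.478 → slack +1.348/-1.146; half-tol=0.478, Σhalf²=0.532745
  +D: nom +7.250 → Σnom=44.430; wc +0.054/-0.054 → slack +1.402/-1.200; half-tol=0.054, Σhalf²=0.535661
  -E: nom -31.500 → Σnom=12.930; wc +0.200/-0.210 → slack +1.602/-1.410; half-tol=0.205, Σhalf²=0.577686
Nominal = 12.930. Worst-case = [12.930 - 1.410, 12.930 + 1.602] = [11.520, 14.532]. RSS = √0.577686 = 0.760.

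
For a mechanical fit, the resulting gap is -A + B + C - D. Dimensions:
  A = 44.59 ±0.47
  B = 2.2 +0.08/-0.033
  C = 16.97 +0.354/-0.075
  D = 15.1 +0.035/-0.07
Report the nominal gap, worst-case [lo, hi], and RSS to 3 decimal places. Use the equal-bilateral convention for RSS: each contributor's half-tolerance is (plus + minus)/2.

Stack each dimension's contribution:
  -A: nom -44.590 → Σnom=-44.590; wc +0.470/-0.470 → slack +0.470/-0.470; half-tol=0.470, Σhalf²=0.220900
  +B: nom +2.200 → Σnom=-42.390; wc +0.080/-0.033 → slack +0.550/-0.503; half-tol=0.057, Σhalf²=0.224092
  +C: nom +16.970 → Σnom=-25.420; wc +0.354/-0.075 → slack +0.904/-0.578; half-tol=0.214, Σhalf²=0.270102
  -D: nom -15.100 → Σnom=-40.520; wc +0.070/-0.035 → slack +0.974/-0.613; half-tol=0.053, Σhalf²=0.272859
Nominal = -40.520. Worst-case = [-40.520 - 0.613, -40.520 + 0.974] = [-41.133, -39.546]. RSS = √0.272859 = 0.522.

nominal=-40.520 wc=[-41.133,-39.546] rss=0.522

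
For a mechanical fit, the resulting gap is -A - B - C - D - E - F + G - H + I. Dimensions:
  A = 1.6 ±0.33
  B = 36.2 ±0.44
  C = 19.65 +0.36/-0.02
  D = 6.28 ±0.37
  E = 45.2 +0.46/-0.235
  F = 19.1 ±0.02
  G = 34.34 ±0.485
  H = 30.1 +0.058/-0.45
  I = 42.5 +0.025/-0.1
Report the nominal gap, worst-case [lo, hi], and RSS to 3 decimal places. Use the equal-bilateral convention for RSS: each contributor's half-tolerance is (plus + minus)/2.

Stack each dimension's contribution:
  -A: nom -1.600 → Σnom=-1.600; wc +0.330/-0.330 → slack +0.330/-0.330; half-tol=0.330, Σhalf²=0.108900
  -B: nom -36.200 → Σnom=-37.800; wc +0.440/-0.440 → slack +0.770/-0.770; half-tol=0.440, Σhalf²=0.302500
  -C: nom -19.650 → Σnom=-57.450; wc +0.020/-0.360 → slack +0.790/-1.130; half-tol=0.190, Σhalf²=0.338600
  -D: nom -6.280 → Σnom=-63.730; wc +0.370/-0.370 → slack +1.160/-1.500; half-tol=0.370, Σhalf²=0.475500
  -E: nom -45.200 → Σnom=-108.930; wc +0.235/-0.460 → slack +1.395/-1.960; half-tol=0.348, Σhalf²=0.596256
  -F: nom -19.100 → Σnom=-128.030; wc +0.020/-0.020 → slack +1.415/-1.980; half-tol=0.020, Σhalf²=0.596656
  +G: nom +34.340 → Σnom=-93.690; wc +0.485/-0.485 → slack +1.900/-2.465; half-tol=0.485, Σhalf²=0.831881
  -H: nom -30.100 → Σnom=-123.790; wc +0.450/-0.058 → slack +2.350/-2.523; half-tol=0.254, Σhalf²=0.896397
  +I: nom +42.500 → Σnom=-81.290; wc +0.025/-0.100 → slack +2.375/-2.623; half-tol=0.062, Σhalf²=0.900304
Nominal = -81.290. Worst-case = [-81.290 - 2.623, -81.290 + 2.375] = [-83.913, -78.915]. RSS = √0.900304 = 0.949.

nominal=-81.290 wc=[-83.913,-78.915] rss=0.949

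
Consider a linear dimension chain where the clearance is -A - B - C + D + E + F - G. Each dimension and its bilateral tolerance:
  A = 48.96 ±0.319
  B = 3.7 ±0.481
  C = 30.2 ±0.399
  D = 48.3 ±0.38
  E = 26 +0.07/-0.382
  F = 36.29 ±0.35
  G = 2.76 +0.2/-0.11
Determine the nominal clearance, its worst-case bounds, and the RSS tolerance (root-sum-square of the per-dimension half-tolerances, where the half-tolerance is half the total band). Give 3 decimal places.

nominal=24.970 wc=[22.459,27.079] rss=0.913

Stack each dimension's contribution:
  -A: nom -48.960 → Σnom=-48.960; wc +0.319/-0.319 → slack +0.319/-0.319; half-tol=0.319, Σhalf²=0.101761
  -B: nom -3.700 → Σnom=-52.660; wc +0.481/-0.481 → slack +0.800/-0.800; half-tol=0.481, Σhalf²=0.333122
  -C: nom -30.200 → Σnom=-82.860; wc +0.399/-0.399 → slack +1.199/-1.199; half-tol=0.399, Σhalf²=0.492323
  +D: nom +48.300 → Σnom=-34.560; wc +0.380/-0.380 → slack +1.579/-1.579; half-tol=0.380, Σhalf²=0.636723
  +E: nom +26.000 → Σnom=-8.560; wc +0.070/-0.382 → slack +1.649/-1.961; half-tol=0.226, Σhalf²=0.687799
  +F: nom +36.290 → Σnom=27.730; wc +0.350/-0.350 → slack +1.999/-2.311; half-tol=0.350, Σhalf²=0.810299
  -G: nom -2.760 → Σnom=24.970; wc +0.110/-0.200 → slack +2.109/-2.511; half-tol=0.155, Σhalf²=0.834324
Nominal = 24.970. Worst-case = [24.970 - 2.511, 24.970 + 2.109] = [22.459, 27.079]. RSS = √0.834324 = 0.913.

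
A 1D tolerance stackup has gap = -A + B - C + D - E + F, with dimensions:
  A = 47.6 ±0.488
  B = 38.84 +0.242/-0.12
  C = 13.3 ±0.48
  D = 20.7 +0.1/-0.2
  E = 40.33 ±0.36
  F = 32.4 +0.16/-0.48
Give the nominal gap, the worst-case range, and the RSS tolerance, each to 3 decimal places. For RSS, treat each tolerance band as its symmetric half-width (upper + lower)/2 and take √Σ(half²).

nominal=-9.290 wc=[-11.418,-7.460] rss=0.869

Stack each dimension's contribution:
  -A: nom -47.600 → Σnom=-47.600; wc +0.488/-0.488 → slack +0.488/-0.488; half-tol=0.488, Σhalf²=0.238144
  +B: nom +38.840 → Σnom=-8.760; wc +0.242/-0.120 → slack +0.730/-0.608; half-tol=0.181, Σhalf²=0.270905
  -C: nom -13.300 → Σnom=-22.060; wc +0.480/-0.480 → slack +1.210/-1.088; half-tol=0.480, Σhalf²=0.501305
  +D: nom +20.700 → Σnom=-1.360; wc +0.100/-0.200 → slack +1.310/-1.288; half-tol=0.150, Σhalf²=0.523805
  -E: nom -40.330 → Σnom=-41.690; wc +0.360/-0.360 → slack +1.670/-1.648; half-tol=0.360, Σhalf²=0.653405
  +F: nom +32.400 → Σnom=-9.290; wc +0.160/-0.480 → slack +1.830/-2.128; half-tol=0.320, Σhalf²=0.755805
Nominal = -9.290. Worst-case = [-9.290 - 2.128, -9.290 + 1.830] = [-11.418, -7.460]. RSS = √0.755805 = 0.869.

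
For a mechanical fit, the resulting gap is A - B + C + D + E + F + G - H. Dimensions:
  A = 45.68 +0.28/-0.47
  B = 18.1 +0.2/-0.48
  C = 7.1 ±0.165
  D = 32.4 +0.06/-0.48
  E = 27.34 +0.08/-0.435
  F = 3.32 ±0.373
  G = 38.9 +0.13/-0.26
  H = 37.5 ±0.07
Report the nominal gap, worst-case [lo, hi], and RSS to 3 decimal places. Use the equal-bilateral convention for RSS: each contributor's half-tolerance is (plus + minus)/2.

Stack each dimension's contribution:
  +A: nom +45.680 → Σnom=45.680; wc +0.280/-0.470 → slack +0.280/-0.470; half-tol=0.375, Σhalf²=0.140625
  -B: nom -18.100 → Σnom=27.580; wc +0.480/-0.200 → slack +0.760/-0.670; half-tol=0.340, Σhalf²=0.256225
  +C: nom +7.100 → Σnom=34.680; wc +0.165/-0.165 → slack +0.925/-0.835; half-tol=0.165, Σhalf²=0.283450
  +D: nom +32.400 → Σnom=67.080; wc +0.060/-0.480 → slack +0.985/-1.315; half-tol=0.270, Σhalf²=0.356350
  +E: nom +27.340 → Σnom=94.420; wc +0.080/-0.435 → slack +1.065/-1.750; half-tol=0.258, Σhalf²=0.422656
  +F: nom +3.320 → Σnom=97.740; wc +0.373/-0.373 → slack +1.438/-2.123; half-tol=0.373, Σhalf²=0.561785
  +G: nom +38.900 → Σnom=136.640; wc +0.130/-0.260 → slack +1.568/-2.383; half-tol=0.195, Σhalf²=0.599810
  -H: nom -37.500 → Σnom=99.140; wc +0.070/-0.070 → slack +1.638/-2.453; half-tol=0.070, Σhalf²=0.604710
Nominal = 99.140. Worst-case = [99.140 - 2.453, 99.140 + 1.638] = [96.687, 100.778]. RSS = √0.604710 = 0.778.

nominal=99.140 wc=[96.687,100.778] rss=0.778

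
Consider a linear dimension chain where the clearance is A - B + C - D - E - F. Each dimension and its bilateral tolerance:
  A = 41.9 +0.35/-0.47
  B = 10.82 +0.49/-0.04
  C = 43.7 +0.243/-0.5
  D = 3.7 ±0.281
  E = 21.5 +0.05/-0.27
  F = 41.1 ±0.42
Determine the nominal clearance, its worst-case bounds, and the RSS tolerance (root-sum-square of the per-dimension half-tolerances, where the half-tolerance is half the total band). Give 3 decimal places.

nominal=8.480 wc=[6.269,10.084] rss=0.811

Stack each dimension's contribution:
  +A: nom +41.900 → Σnom=41.900; wc +0.350/-0.470 → slack +0.350/-0.470; half-tol=0.410, Σhalf²=0.168100
  -B: nom -10.820 → Σnom=31.080; wc +0.040/-0.490 → slack +0.390/-0.960; half-tol=0.265, Σhalf²=0.238325
  +C: nom +43.700 → Σnom=74.780; wc +0.243/-0.500 → slack +0.633/-1.460; half-tol=0.371, Σhalf²=0.376337
  -D: nom -3.700 → Σnom=71.080; wc +0.281/-0.281 → slack +0.914/-1.741; half-tol=0.281, Σhalf²=0.455298
  -E: nom -21.500 → Σnom=49.580; wc +0.270/-0.050 → slack +1.184/-1.791; half-tol=0.160, Σhalf²=0.480898
  -F: nom -41.100 → Σnom=8.480; wc +0.420/-0.420 → slack +1.604/-2.211; half-tol=0.420, Σhalf²=0.657298
Nominal = 8.480. Worst-case = [8.480 - 2.211, 8.480 + 1.604] = [6.269, 10.084]. RSS = √0.657298 = 0.811.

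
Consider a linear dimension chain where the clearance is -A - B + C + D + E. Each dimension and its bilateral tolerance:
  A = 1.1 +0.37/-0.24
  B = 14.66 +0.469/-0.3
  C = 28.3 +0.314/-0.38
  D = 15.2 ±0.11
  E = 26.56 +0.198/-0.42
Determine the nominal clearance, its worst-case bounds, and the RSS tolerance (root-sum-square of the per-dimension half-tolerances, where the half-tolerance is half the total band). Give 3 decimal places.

nominal=54.300 wc=[52.551,55.462] rss=0.685

Stack each dimension's contribution:
  -A: nom -1.100 → Σnom=-1.100; wc +0.240/-0.370 → slack +0.240/-0.370; half-tol=0.305, Σhalf²=0.093025
  -B: nom -14.660 → Σnom=-15.760; wc +0.300/-0.469 → slack +0.540/-0.839; half-tol=0.384, Σhalf²=0.240865
  +C: nom +28.300 → Σnom=12.540; wc +0.314/-0.380 → slack +0.854/-1.219; half-tol=0.347, Σhalf²=0.361274
  +D: nom +15.200 → Σnom=27.740; wc +0.110/-0.110 → slack +0.964/-1.329; half-tol=0.110, Σhalf²=0.373374
  +E: nom +26.560 → Σnom=54.300; wc +0.198/-0.420 → slack +1.162/-1.749; half-tol=0.309, Σhalf²=0.468855
Nominal = 54.300. Worst-case = [54.300 - 1.749, 54.300 + 1.162] = [52.551, 55.462]. RSS = √0.468855 = 0.685.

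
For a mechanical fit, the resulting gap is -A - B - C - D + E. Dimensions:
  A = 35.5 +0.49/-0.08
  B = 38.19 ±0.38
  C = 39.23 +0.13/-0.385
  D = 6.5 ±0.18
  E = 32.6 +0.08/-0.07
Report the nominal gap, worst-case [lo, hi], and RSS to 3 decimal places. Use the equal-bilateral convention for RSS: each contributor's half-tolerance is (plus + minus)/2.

Stack each dimension's contribution:
  -A: nom -35.500 → Σnom=-35.500; wc +0.080/-0.490 → slack +0.080/-0.490; half-tol=0.285, Σhalf²=0.081225
  -B: nom -38.190 → Σnom=-73.690; wc +0.380/-0.380 → slack +0.460/-0.870; half-tol=0.380, Σhalf²=0.225625
  -C: nom -39.230 → Σnom=-112.920; wc +0.385/-0.130 → slack +0.845/-1.000; half-tol=0.258, Σhalf²=0.291931
  -D: nom -6.500 → Σnom=-119.420; wc +0.180/-0.180 → slack +1.025/-1.180; half-tol=0.180, Σhalf²=0.324331
  +E: nom +32.600 → Σnom=-86.820; wc +0.080/-0.070 → slack +1.105/-1.250; half-tol=0.075, Σhalf²=0.329956
Nominal = -86.820. Worst-case = [-86.820 - 1.250, -86.820 + 1.105] = [-88.070, -85.715]. RSS = √0.329956 = 0.574.

nominal=-86.820 wc=[-88.070,-85.715] rss=0.574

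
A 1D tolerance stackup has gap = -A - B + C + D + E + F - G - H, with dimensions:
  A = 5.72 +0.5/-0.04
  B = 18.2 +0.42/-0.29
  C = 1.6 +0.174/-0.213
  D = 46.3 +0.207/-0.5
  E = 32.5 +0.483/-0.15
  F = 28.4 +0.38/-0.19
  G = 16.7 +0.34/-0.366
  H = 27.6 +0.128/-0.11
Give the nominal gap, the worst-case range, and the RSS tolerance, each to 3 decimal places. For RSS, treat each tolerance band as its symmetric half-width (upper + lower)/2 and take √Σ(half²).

Stack each dimension's contribution:
  -A: nom -5.720 → Σnom=-5.720; wc +0.040/-0.500 → slack +0.040/-0.500; half-tol=0.270, Σhalf²=0.072900
  -B: nom -18.200 → Σnom=-23.920; wc +0.290/-0.420 → slack +0.330/-0.920; half-tol=0.355, Σhalf²=0.198925
  +C: nom +1.600 → Σnom=-22.320; wc +0.174/-0.213 → slack +0.504/-1.133; half-tol=0.194, Σhalf²=0.236367
  +D: nom +46.300 → Σnom=23.980; wc +0.207/-0.500 → slack +0.711/-1.633; half-tol=0.353, Σhalf²=0.361330
  +E: nom +32.500 → Σnom=56.480; wc +0.483/-0.150 → slack +1.194/-1.783; half-tol=0.317, Σhalf²=0.461502
  +F: nom +28.400 → Σnom=84.880; wc +0.380/-0.190 → slack +1.574/-1.973; half-tol=0.285, Σhalf²=0.542727
  -G: nom -16.700 → Σnom=68.180; wc +0.366/-0.340 → slack +1.940/-2.313; half-tol=0.353, Σhalf²=0.667336
  -H: nom -27.600 → Σnom=40.580; wc +0.110/-0.128 → slack +2.050/-2.441; half-tol=0.119, Σhalf²=0.681497
Nominal = 40.580. Worst-case = [40.580 - 2.441, 40.580 + 2.050] = [38.139, 42.630]. RSS = √0.681497 = 0.826.

nominal=40.580 wc=[38.139,42.630] rss=0.826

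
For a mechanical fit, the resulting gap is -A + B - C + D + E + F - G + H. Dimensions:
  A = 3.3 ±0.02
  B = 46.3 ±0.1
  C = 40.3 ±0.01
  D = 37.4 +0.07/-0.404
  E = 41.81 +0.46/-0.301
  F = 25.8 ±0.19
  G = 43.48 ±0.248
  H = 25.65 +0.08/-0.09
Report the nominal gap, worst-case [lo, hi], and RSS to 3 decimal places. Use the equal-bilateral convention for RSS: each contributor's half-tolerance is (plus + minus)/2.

Stack each dimension's contribution:
  -A: nom -3.300 → Σnom=-3.300; wc +0.020/-0.020 → slack +0.020/-0.020; half-tol=0.020, Σhalf²=0.000400
  +B: nom +46.300 → Σnom=43.000; wc +0.100/-0.100 → slack +0.120/-0.120; half-tol=0.100, Σhalf²=0.010400
  -C: nom -40.300 → Σnom=2.700; wc +0.010/-0.010 → slack +0.130/-0.130; half-tol=0.010, Σhalf²=0.010500
  +D: nom +37.400 → Σnom=40.100; wc +0.070/-0.404 → slack +0.200/-0.534; half-tol=0.237, Σhalf²=0.066669
  +E: nom +41.810 → Σnom=81.910; wc +0.460/-0.301 → slack +0.660/-0.835; half-tol=0.381, Σhalf²=0.211449
  +F: nom +25.800 → Σnom=107.710; wc +0.190/-0.190 → slack +0.850/-1.025; half-tol=0.190, Σhalf²=0.247549
  -G: nom -43.480 → Σnom=64.230; wc +0.248/-0.248 → slack +1.098/-1.273; half-tol=0.248, Σhalf²=0.309053
  +H: nom +25.650 → Σnom=89.880; wc +0.080/-0.090 → slack +1.178/-1.363; half-tol=0.085, Σhalf²=0.316278
Nominal = 89.880. Worst-case = [89.880 - 1.363, 89.880 + 1.178] = [88.517, 91.058]. RSS = √0.316278 = 0.562.

nominal=89.880 wc=[88.517,91.058] rss=0.562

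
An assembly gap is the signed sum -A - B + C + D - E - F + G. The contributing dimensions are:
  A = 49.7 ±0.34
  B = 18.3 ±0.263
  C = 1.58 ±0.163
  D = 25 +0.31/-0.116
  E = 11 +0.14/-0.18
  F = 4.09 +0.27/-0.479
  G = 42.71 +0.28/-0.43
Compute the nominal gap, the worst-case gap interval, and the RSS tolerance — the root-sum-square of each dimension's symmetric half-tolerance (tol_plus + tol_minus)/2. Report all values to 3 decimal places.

nominal=-13.800 wc=[-15.522,-11.785] rss=0.741

Stack each dimension's contribution:
  -A: nom -49.700 → Σnom=-49.700; wc +0.340/-0.340 → slack +0.340/-0.340; half-tol=0.340, Σhalf²=0.115600
  -B: nom -18.300 → Σnom=-68.000; wc +0.263/-0.263 → slack +0.603/-0.603; half-tol=0.263, Σhalf²=0.184769
  +C: nom +1.580 → Σnom=-66.420; wc +0.163/-0.163 → slack +0.766/-0.766; half-tol=0.163, Σhalf²=0.211338
  +D: nom +25.000 → Σnom=-41.420; wc +0.310/-0.116 → slack +1.076/-0.882; half-tol=0.213, Σhalf²=0.256707
  -E: nom -11.000 → Σnom=-52.420; wc +0.180/-0.140 → slack +1.256/-1.022; half-tol=0.160, Σhalf²=0.282307
  -F: nom -4.090 → Σnom=-56.510; wc +0.479/-0.270 → slack +1.735/-1.292; half-tol=0.374, Σhalf²=0.422557
  +G: nom +42.710 → Σnom=-13.800; wc +0.280/-0.430 → slack +2.015/-1.722; half-tol=0.355, Σhalf²=0.548582
Nominal = -13.800. Worst-case = [-13.800 - 1.722, -13.800 + 2.015] = [-15.522, -11.785]. RSS = √0.548582 = 0.741.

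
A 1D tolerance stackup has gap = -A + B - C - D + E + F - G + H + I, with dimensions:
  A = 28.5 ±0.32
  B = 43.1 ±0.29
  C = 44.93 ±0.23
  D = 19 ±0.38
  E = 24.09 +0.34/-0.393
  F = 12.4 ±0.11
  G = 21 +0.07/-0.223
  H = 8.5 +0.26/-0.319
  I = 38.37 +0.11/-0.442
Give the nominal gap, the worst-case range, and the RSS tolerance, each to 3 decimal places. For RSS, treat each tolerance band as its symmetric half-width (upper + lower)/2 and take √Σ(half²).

nominal=13.030 wc=[10.476,15.293] rss=0.844

Stack each dimension's contribution:
  -A: nom -28.500 → Σnom=-28.500; wc +0.320/-0.320 → slack +0.320/-0.320; half-tol=0.320, Σhalf²=0.102400
  +B: nom +43.100 → Σnom=14.600; wc +0.290/-0.290 → slack +0.610/-0.610; half-tol=0.290, Σhalf²=0.186500
  -C: nom -44.930 → Σnom=-30.330; wc +0.230/-0.230 → slack +0.840/-0.840; half-tol=0.230, Σhalf²=0.239400
  -D: nom -19.000 → Σnom=-49.330; wc +0.380/-0.380 → slack +1.220/-1.220; half-tol=0.380, Σhalf²=0.383800
  +E: nom +24.090 → Σnom=-25.240; wc +0.340/-0.393 → slack +1.560/-1.613; half-tol=0.367, Σhalf²=0.518122
  +F: nom +12.400 → Σnom=-12.840; wc +0.110/-0.110 → slack +1.670/-1.723; half-tol=0.110, Σhalf²=0.530222
  -G: nom -21.000 → Σnom=-33.840; wc +0.223/-0.070 → slack +1.893/-1.793; half-tol=0.147, Σhalf²=0.551685
  +H: nom +8.500 → Σnom=-25.340; wc +0.260/-0.319 → slack +2.153/-2.112; half-tol=0.289, Σhalf²=0.635495
  +I: nom +38.370 → Σnom=13.030; wc +0.110/-0.442 → slack +2.263/-2.554; half-tol=0.276, Σhalf²=0.711671
Nominal = 13.030. Worst-case = [13.030 - 2.554, 13.030 + 2.263] = [10.476, 15.293]. RSS = √0.711671 = 0.844.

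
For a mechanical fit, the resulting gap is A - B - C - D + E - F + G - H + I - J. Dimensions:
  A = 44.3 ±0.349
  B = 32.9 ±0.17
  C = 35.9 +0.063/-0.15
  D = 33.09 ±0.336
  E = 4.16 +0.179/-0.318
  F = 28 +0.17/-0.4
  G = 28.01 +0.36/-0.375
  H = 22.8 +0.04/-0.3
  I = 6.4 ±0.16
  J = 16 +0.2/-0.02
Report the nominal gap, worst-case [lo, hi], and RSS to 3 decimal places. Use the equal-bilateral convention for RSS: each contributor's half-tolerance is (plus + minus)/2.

Stack each dimension's contribution:
  +A: nom +44.300 → Σnom=44.300; wc +0.349/-0.349 → slack +0.349/-0.349; half-tol=0.349, Σhalf²=0.121801
  -B: nom -32.900 → Σnom=11.400; wc +0.170/-0.170 → slack +0.519/-0.519; half-tol=0.170, Σhalf²=0.150701
  -C: nom -35.900 → Σnom=-24.500; wc +0.150/-0.063 → slack +0.669/-0.582; half-tol=0.106, Σhalf²=0.162043
  -D: nom -33.090 → Σnom=-57.590; wc +0.336/-0.336 → slack +1.005/-0.918; half-tol=0.336, Σhalf²=0.274939
  +E: nom +4.160 → Σnom=-53.430; wc +0.179/-0.318 → slack +1.184/-1.236; half-tol=0.248, Σhalf²=0.336691
  -F: nom -28.000 → Σnom=-81.430; wc +0.400/-0.170 → slack +1.584/-1.406; half-tol=0.285, Σhalf²=0.417917
  +G: nom +28.010 → Σnom=-53.420; wc +0.360/-0.375 → slack +1.944/-1.781; half-tol=0.367, Σhalf²=0.552973
  -H: nom -22.800 → Σnom=-76.220; wc +0.300/-0.040 → slack +2.244/-1.821; half-tol=0.170, Σhalf²=0.581873
  +I: nom +6.400 → Σnom=-69.820; wc +0.160/-0.160 → slack +2.404/-1.981; half-tol=0.160, Σhalf²=0.607473
  -J: nom -16.000 → Σnom=-85.820; wc +0.020/-0.200 → slack +2.424/-2.181; half-tol=0.110, Σhalf²=0.619573
Nominal = -85.820. Worst-case = [-85.820 - 2.181, -85.820 + 2.424] = [-88.001, -83.396]. RSS = √0.619573 = 0.787.

nominal=-85.820 wc=[-88.001,-83.396] rss=0.787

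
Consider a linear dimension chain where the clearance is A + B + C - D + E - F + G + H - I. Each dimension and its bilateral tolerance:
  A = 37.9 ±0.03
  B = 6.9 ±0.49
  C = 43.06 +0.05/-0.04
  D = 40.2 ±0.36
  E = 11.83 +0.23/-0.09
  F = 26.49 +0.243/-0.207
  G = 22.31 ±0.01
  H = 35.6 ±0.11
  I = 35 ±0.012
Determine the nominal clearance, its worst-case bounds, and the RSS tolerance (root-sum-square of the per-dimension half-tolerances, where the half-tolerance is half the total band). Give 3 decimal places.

Stack each dimension's contribution:
  +A: nom +37.900 → Σnom=37.900; wc +0.030/-0.030 → slack +0.030/-0.030; half-tol=0.030, Σhalf²=0.000900
  +B: nom +6.900 → Σnom=44.800; wc +0.490/-0.490 → slack +0.520/-0.520; half-tol=0.490, Σhalf²=0.241000
  +C: nom +43.060 → Σnom=87.860; wc +0.050/-0.040 → slack +0.570/-0.560; half-tol=0.045, Σhalf²=0.243025
  -D: nom -40.200 → Σnom=47.660; wc +0.360/-0.360 → slack +0.930/-0.920; half-tol=0.360, Σhalf²=0.372625
  +E: nom +11.830 → Σnom=59.490; wc +0.230/-0.090 → slack +1.160/-1.010; half-tol=0.160, Σhalf²=0.398225
  -F: nom -26.490 → Σnom=33.000; wc +0.207/-0.243 → slack +1.367/-1.253; half-tol=0.225, Σhalf²=0.448850
  +G: nom +22.310 → Σnom=55.310; wc +0.010/-0.010 → slack +1.377/-1.263; half-tol=0.010, Σhalf²=0.448950
  +H: nom +35.600 → Σnom=90.910; wc +0.110/-0.110 → slack +1.487/-1.373; half-tol=0.110, Σhalf²=0.461050
  -I: nom -35.000 → Σnom=55.910; wc +0.012/-0.012 → slack +1.499/-1.385; half-tol=0.012, Σhalf²=0.461194
Nominal = 55.910. Worst-case = [55.910 - 1.385, 55.910 + 1.499] = [54.525, 57.409]. RSS = √0.461194 = 0.679.

nominal=55.910 wc=[54.525,57.409] rss=0.679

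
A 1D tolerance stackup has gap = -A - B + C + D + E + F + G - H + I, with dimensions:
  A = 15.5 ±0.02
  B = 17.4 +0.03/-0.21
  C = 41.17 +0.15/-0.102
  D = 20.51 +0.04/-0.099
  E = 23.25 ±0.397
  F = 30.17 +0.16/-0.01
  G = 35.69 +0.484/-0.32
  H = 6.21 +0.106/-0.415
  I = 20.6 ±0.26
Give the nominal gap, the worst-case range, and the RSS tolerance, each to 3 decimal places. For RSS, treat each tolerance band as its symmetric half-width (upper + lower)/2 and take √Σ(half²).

Stack each dimension's contribution:
  -A: nom -15.500 → Σnom=-15.500; wc +0.020/-0.020 → slack +0.020/-0.020; half-tol=0.020, Σhalf²=0.000400
  -B: nom -17.400 → Σnom=-32.900; wc +0.210/-0.030 → slack +0.230/-0.050; half-tol=0.120, Σhalf²=0.014800
  +C: nom +41.170 → Σnom=8.270; wc +0.150/-0.102 → slack +0.380/-0.152; half-tol=0.126, Σhalf²=0.030676
  +D: nom +20.510 → Σnom=28.780; wc +0.040/-0.099 → slack +0.420/-0.251; half-tol=0.070, Σhalf²=0.035506
  +E: nom +23.250 → Σnom=52.030; wc +0.397/-0.397 → slack +0.817/-0.648; half-tol=0.397, Σhalf²=0.193115
  +F: nom +30.170 → Σnom=82.200; wc +0.160/-0.010 → slack +0.977/-0.658; half-tol=0.085, Σhalf²=0.200340
  +G: nom +35.690 → Σnom=117.890; wc +0.484/-0.320 → slack +1.461/-0.978; half-tol=0.402, Σhalf²=0.361944
  -H: nom -6.210 → Σnom=111.680; wc +0.415/-0.106 → slack +1.876/-1.084; half-tol=0.261, Σhalf²=0.429805
  +I: nom +20.600 → Σnom=132.280; wc +0.260/-0.260 → slack +2.136/-1.344; half-tol=0.260, Σhalf²=0.497405
Nominal = 132.280. Worst-case = [132.280 - 1.344, 132.280 + 2.136] = [130.936, 134.416]. RSS = √0.497405 = 0.705.

nominal=132.280 wc=[130.936,134.416] rss=0.705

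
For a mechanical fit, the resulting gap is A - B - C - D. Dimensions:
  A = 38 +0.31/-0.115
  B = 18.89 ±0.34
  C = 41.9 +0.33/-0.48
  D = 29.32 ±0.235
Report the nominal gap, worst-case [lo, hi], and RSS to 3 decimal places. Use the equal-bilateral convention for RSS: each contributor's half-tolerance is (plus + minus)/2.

Stack each dimension's contribution:
  +A: nom +38.000 → Σnom=38.000; wc +0.310/-0.115 → slack +0.310/-0.115; half-tol=0.212, Σhalf²=0.045156
  -B: nom -18.890 → Σnom=19.110; wc +0.340/-0.340 → slack +0.650/-0.455; half-tol=0.340, Σhalf²=0.160756
  -C: nom -41.900 → Σnom=-22.790; wc +0.480/-0.330 → slack +1.130/-0.785; half-tol=0.405, Σhalf²=0.324781
  -D: nom -29.320 → Σnom=-52.110; wc +0.235/-0.235 → slack +1.365/-1.020; half-tol=0.235, Σhalf²=0.380006
Nominal = -52.110. Worst-case = [-52.110 - 1.020, -52.110 + 1.365] = [-53.130, -50.745]. RSS = √0.380006 = 0.616.

nominal=-52.110 wc=[-53.130,-50.745] rss=0.616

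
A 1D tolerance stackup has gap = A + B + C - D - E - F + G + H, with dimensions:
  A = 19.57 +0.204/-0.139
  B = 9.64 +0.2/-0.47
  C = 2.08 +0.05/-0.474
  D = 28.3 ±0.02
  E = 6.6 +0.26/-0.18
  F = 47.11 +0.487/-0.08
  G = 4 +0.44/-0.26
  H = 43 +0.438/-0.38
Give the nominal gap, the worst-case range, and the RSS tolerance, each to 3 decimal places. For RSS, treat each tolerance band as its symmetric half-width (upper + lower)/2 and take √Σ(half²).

Stack each dimension's contribution:
  +A: nom +19.570 → Σnom=19.570; wc +0.204/-0.139 → slack +0.204/-0.139; half-tol=0.171, Σhalf²=0.029412
  +B: nom +9.640 → Σnom=29.210; wc +0.200/-0.470 → slack +0.404/-0.609; half-tol=0.335, Σhalf²=0.141637
  +C: nom +2.080 → Σnom=31.290; wc +0.050/-0.474 → slack +0.454/-1.083; half-tol=0.262, Σhalf²=0.210281
  -D: nom -28.300 → Σnom=2.990; wc +0.020/-0.020 → slack +0.474/-1.103; half-tol=0.020, Σhalf²=0.210681
  -E: nom -6.600 → Σnom=-3.610; wc +0.180/-0.260 → slack +0.654/-1.363; half-tol=0.220, Σhalf²=0.259081
  -F: nom -47.110 → Σnom=-50.720; wc +0.080/-0.487 → slack +0.734/-1.850; half-tol=0.283, Σhalf²=0.339453
  +G: nom +4.000 → Σnom=-46.720; wc +0.440/-0.260 → slack +1.174/-2.110; half-tol=0.350, Σhalf²=0.461953
  +H: nom +43.000 → Σnom=-3.720; wc +0.438/-0.380 → slack +1.612/-2.490; half-tol=0.409, Σhalf²=0.629234
Nominal = -3.720. Worst-case = [-3.720 - 2.490, -3.720 + 1.612] = [-6.210, -2.108]. RSS = √0.629234 = 0.793.

nominal=-3.720 wc=[-6.210,-2.108] rss=0.793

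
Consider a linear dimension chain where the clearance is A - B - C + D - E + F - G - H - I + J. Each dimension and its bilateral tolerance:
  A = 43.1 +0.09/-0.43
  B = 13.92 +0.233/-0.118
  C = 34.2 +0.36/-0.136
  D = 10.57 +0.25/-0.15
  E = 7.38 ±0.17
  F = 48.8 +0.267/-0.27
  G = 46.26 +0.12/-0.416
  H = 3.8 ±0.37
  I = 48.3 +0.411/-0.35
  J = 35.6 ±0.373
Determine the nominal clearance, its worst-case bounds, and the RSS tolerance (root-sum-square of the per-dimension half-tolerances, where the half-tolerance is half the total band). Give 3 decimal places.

Stack each dimension's contribution:
  +A: nom +43.100 → Σnom=43.100; wc +0.090/-0.430 → slack +0.090/-0.430; half-tol=0.260, Σhalf²=0.067600
  -B: nom -13.920 → Σnom=29.180; wc +0.118/-0.233 → slack +0.208/-0.663; half-tol=0.175, Σhalf²=0.098400
  -C: nom -34.200 → Σnom=-5.020; wc +0.136/-0.360 → slack +0.344/-1.023; half-tol=0.248, Σhalf²=0.159904
  +D: nom +10.570 → Σnom=5.550; wc +0.250/-0.150 → slack +0.594/-1.173; half-tol=0.200, Σhalf²=0.199904
  -E: nom -7.380 → Σnom=-1.830; wc +0.170/-0.170 → slack +0.764/-1.343; half-tol=0.170, Σhalf²=0.228804
  +F: nom +48.800 → Σnom=46.970; wc +0.267/-0.270 → slack +1.031/-1.613; half-tol=0.269, Σhalf²=0.300897
  -G: nom -46.260 → Σnom=0.710; wc +0.416/-0.120 → slack +1.447/-1.733; half-tol=0.268, Σhalf²=0.372721
  -H: nom -3.800 → Σnom=-3.090; wc +0.370/-0.370 → slack +1.817/-2.103; half-tol=0.370, Σhalf²=0.509621
  -I: nom -48.300 → Σnom=-51.390; wc +0.350/-0.411 → slack +2.167/-2.514; half-tol=0.380, Σhalf²=0.654401
  +J: nom +35.600 → Σnom=-15.790; wc +0.373/-0.373 → slack +2.540/-2.887; half-tol=0.373, Σhalf²=0.793530
Nominal = -15.790. Worst-case = [-15.790 - 2.887, -15.790 + 2.540] = [-18.677, -13.250]. RSS = √0.793530 = 0.891.

nominal=-15.790 wc=[-18.677,-13.250] rss=0.891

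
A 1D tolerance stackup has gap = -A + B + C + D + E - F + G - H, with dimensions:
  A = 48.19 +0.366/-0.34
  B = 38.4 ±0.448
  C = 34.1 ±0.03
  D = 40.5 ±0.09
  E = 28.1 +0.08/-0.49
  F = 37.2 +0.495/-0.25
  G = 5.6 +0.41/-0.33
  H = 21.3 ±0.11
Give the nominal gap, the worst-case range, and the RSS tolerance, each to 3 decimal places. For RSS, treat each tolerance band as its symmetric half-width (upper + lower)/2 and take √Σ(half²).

Stack each dimension's contribution:
  -A: nom -48.190 → Σnom=-48.190; wc +0.340/-0.366 → slack +0.340/-0.366; half-tol=0.353, Σhalf²=0.124609
  +B: nom +38.400 → Σnom=-9.790; wc +0.448/-0.448 → slack +0.788/-0.814; half-tol=0.448, Σhalf²=0.325313
  +C: nom +34.100 → Σnom=24.310; wc +0.030/-0.030 → slack +0.818/-0.844; half-tol=0.030, Σhalf²=0.326213
  +D: nom +40.500 → Σnom=64.810; wc +0.090/-0.090 → slack +0.908/-0.934; half-tol=0.090, Σhalf²=0.334313
  +E: nom +28.100 → Σnom=92.910; wc +0.080/-0.490 → slack +0.988/-1.424; half-tol=0.285, Σhalf²=0.415538
  -F: nom -37.200 → Σnom=55.710; wc +0.250/-0.495 → slack +1.238/-1.919; half-tol=0.372, Σhalf²=0.554294
  +G: nom +5.600 → Σnom=61.310; wc +0.410/-0.330 → slack +1.648/-2.249; half-tol=0.370, Σhalf²=0.691194
  -H: nom -21.300 → Σnom=40.010; wc +0.110/-0.110 → slack +1.758/-2.359; half-tol=0.110, Σhalf²=0.703294
Nominal = 40.010. Worst-case = [40.010 - 2.359, 40.010 + 1.758] = [37.651, 41.768]. RSS = √0.703294 = 0.839.

nominal=40.010 wc=[37.651,41.768] rss=0.839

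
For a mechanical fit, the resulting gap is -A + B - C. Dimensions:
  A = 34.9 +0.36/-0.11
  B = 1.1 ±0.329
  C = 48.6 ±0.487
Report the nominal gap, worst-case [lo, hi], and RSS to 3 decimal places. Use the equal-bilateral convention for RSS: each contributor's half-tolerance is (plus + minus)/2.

Stack each dimension's contribution:
  -A: nom -34.900 → Σnom=-34.900; wc +0.110/-0.360 → slack +0.110/-0.360; half-tol=0.235, Σhalf²=0.055225
  +B: nom +1.100 → Σnom=-33.800; wc +0.329/-0.329 → slack +0.439/-0.689; half-tol=0.329, Σhalf²=0.163466
  -C: nom -48.600 → Σnom=-82.400; wc +0.487/-0.487 → slack +0.926/-1.176; half-tol=0.487, Σhalf²=0.400635
Nominal = -82.400. Worst-case = [-82.400 - 1.176, -82.400 + 0.926] = [-83.576, -81.474]. RSS = √0.400635 = 0.633.

nominal=-82.400 wc=[-83.576,-81.474] rss=0.633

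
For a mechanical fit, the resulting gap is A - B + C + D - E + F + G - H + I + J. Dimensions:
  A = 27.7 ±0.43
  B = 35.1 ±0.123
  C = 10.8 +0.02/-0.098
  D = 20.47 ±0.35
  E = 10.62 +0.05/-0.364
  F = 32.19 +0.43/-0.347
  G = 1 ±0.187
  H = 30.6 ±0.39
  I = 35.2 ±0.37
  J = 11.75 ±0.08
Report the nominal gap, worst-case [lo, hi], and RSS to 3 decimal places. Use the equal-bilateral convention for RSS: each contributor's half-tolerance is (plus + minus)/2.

nominal=62.790 wc=[60.365,65.534] rss=0.922

Stack each dimension's contribution:
  +A: nom +27.700 → Σnom=27.700; wc +0.430/-0.430 → slack +0.430/-0.430; half-tol=0.430, Σhalf²=0.184900
  -B: nom -35.100 → Σnom=-7.400; wc +0.123/-0.123 → slack +0.553/-0.553; half-tol=0.123, Σhalf²=0.200029
  +C: nom +10.800 → Σnom=3.400; wc +0.020/-0.098 → slack +0.573/-0.651; half-tol=0.059, Σhalf²=0.203510
  +D: nom +20.470 → Σnom=23.870; wc +0.350/-0.350 → slack +0.923/-1.001; half-tol=0.350, Σhalf²=0.326010
  -E: nom -10.620 → Σnom=13.250; wc +0.364/-0.050 → slack +1.287/-1.051; half-tol=0.207, Σhalf²=0.368859
  +F: nom +32.190 → Σnom=45.440; wc +0.430/-0.347 → slack +1.717/-1.398; half-tol=0.388, Σhalf²=0.519791
  +G: nom +1.000 → Σnom=46.440; wc +0.187/-0.187 → slack +1.904/-1.585; half-tol=0.187, Σhalf²=0.554760
  -H: nom -30.600 → Σnom=15.840; wc +0.390/-0.390 → slack +2.294/-1.975; half-tol=0.390, Σhalf²=0.706860
  +I: nom +35.200 → Σnom=51.040; wc +0.370/-0.370 → slack +2.664/-2.345; half-tol=0.370, Σhalf²=0.843760
  +J: nom +11.750 → Σnom=62.790; wc +0.080/-0.080 → slack +2.744/-2.425; half-tol=0.080, Σhalf²=0.850160
Nominal = 62.790. Worst-case = [62.790 - 2.425, 62.790 + 2.744] = [60.365, 65.534]. RSS = √0.850160 = 0.922.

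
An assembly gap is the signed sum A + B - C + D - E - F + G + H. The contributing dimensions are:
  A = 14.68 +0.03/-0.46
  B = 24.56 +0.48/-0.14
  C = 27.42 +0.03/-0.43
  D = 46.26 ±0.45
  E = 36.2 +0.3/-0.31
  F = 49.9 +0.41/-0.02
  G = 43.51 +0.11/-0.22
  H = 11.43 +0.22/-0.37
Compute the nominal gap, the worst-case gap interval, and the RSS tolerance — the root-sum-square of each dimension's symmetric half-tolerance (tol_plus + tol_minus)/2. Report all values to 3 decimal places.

Stack each dimension's contribution:
  +A: nom +14.680 → Σnom=14.680; wc +0.030/-0.460 → slack +0.030/-0.460; half-tol=0.245, Σhalf²=0.060025
  +B: nom +24.560 → Σnom=39.240; wc +0.480/-0.140 → slack +0.510/-0.600; half-tol=0.310, Σhalf²=0.156125
  -C: nom -27.420 → Σnom=11.820; wc +0.430/-0.030 → slack +0.940/-0.630; half-tol=0.230, Σhalf²=0.209025
  +D: nom +46.260 → Σnom=58.080; wc +0.450/-0.450 → slack +1.390/-1.080; half-tol=0.450, Σhalf²=0.411525
  -E: nom -36.200 → Σnom=21.880; wc +0.310/-0.300 → slack +1.700/-1.380; half-tol=0.305, Σhalf²=0.504550
  -F: nom -49.900 → Σnom=-28.020; wc +0.020/-0.410 → slack +1.720/-1.790; half-tol=0.215, Σhalf²=0.550775
  +G: nom +43.510 → Σnom=15.490; wc +0.110/-0.220 → slack +1.830/-2.010; half-tol=0.165, Σhalf²=0.578000
  +H: nom +11.430 → Σnom=26.920; wc +0.220/-0.370 → slack +2.050/-2.380; half-tol=0.295, Σhalf²=0.665025
Nominal = 26.920. Worst-case = [26.920 - 2.380, 26.920 + 2.050] = [24.540, 28.970]. RSS = √0.665025 = 0.815.

nominal=26.920 wc=[24.540,28.970] rss=0.815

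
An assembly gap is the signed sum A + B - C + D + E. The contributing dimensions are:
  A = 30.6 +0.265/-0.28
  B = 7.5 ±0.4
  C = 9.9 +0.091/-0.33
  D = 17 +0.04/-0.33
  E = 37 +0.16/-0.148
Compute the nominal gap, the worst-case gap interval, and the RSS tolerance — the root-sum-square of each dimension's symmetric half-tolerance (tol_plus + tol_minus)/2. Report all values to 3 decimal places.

nominal=82.200 wc=[80.951,83.395] rss=0.580

Stack each dimension's contribution:
  +A: nom +30.600 → Σnom=30.600; wc +0.265/-0.280 → slack +0.265/-0.280; half-tol=0.273, Σhalf²=0.074256
  +B: nom +7.500 → Σnom=38.100; wc +0.400/-0.400 → slack +0.665/-0.680; half-tol=0.400, Σhalf²=0.234256
  -C: nom -9.900 → Σnom=28.200; wc +0.330/-0.091 → slack +0.995/-0.771; half-tol=0.211, Σhalf²=0.278567
  +D: nom +17.000 → Σnom=45.200; wc +0.040/-0.330 → slack +1.035/-1.101; half-tol=0.185, Σhalf²=0.312792
  +E: nom +37.000 → Σnom=82.200; wc +0.160/-0.148 → slack +1.195/-1.249; half-tol=0.154, Σhalf²=0.336508
Nominal = 82.200. Worst-case = [82.200 - 1.249, 82.200 + 1.195] = [80.951, 83.395]. RSS = √0.336508 = 0.580.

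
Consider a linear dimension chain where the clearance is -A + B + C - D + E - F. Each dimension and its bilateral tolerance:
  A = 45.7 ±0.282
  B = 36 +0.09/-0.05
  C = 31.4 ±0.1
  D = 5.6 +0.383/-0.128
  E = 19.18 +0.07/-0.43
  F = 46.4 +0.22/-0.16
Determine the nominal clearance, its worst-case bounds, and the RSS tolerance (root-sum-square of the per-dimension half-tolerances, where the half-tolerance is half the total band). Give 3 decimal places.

nominal=-11.120 wc=[-12.585,-10.290] rss=0.508

Stack each dimension's contribution:
  -A: nom -45.700 → Σnom=-45.700; wc +0.282/-0.282 → slack +0.282/-0.282; half-tol=0.282, Σhalf²=0.079524
  +B: nom +36.000 → Σnom=-9.700; wc +0.090/-0.050 → slack +0.372/-0.332; half-tol=0.070, Σhalf²=0.084424
  +C: nom +31.400 → Σnom=21.700; wc +0.100/-0.100 → slack +0.472/-0.432; half-tol=0.100, Σhalf²=0.094424
  -D: nom -5.600 → Σnom=16.100; wc +0.128/-0.383 → slack +0.600/-0.815; half-tol=0.256, Σhalf²=0.159704
  +E: nom +19.180 → Σnom=35.280; wc +0.070/-0.430 → slack +0.670/-1.245; half-tol=0.250, Σhalf²=0.222204
  -F: nom -46.400 → Σnom=-11.120; wc +0.160/-0.220 → slack +0.830/-1.465; half-tol=0.190, Σhalf²=0.258304
Nominal = -11.120. Worst-case = [-11.120 - 1.465, -11.120 + 0.830] = [-12.585, -10.290]. RSS = √0.258304 = 0.508.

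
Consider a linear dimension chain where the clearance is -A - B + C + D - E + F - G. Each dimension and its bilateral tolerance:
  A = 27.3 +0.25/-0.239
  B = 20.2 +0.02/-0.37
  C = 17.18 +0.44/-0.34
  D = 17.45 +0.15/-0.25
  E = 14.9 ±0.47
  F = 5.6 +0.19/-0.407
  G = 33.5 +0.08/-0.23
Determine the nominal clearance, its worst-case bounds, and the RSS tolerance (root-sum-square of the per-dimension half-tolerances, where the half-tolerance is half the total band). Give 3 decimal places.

nominal=-55.670 wc=[-57.487,-53.581] rss=0.790

Stack each dimension's contribution:
  -A: nom -27.300 → Σnom=-27.300; wc +0.239/-0.250 → slack +0.239/-0.250; half-tol=0.244, Σhalf²=0.059780
  -B: nom -20.200 → Σnom=-47.500; wc +0.370/-0.020 → slack +0.609/-0.270; half-tol=0.195, Σhalf²=0.097805
  +C: nom +17.180 → Σnom=-30.320; wc +0.440/-0.340 → slack +1.049/-0.610; half-tol=0.390, Σhalf²=0.249905
  +D: nom +17.450 → Σnom=-12.870; wc +0.150/-0.250 → slack +1.199/-0.860; half-tol=0.200, Σhalf²=0.289905
  -E: nom -14.900 → Σnom=-27.770; wc +0.470/-0.470 → slack +1.669/-1.330; half-tol=0.470, Σhalf²=0.510805
  +F: nom +5.600 → Σnom=-22.170; wc +0.190/-0.407 → slack +1.859/-1.737; half-tol=0.298, Σhalf²=0.599908
  -G: nom -33.500 → Σnom=-55.670; wc +0.230/-0.080 → slack +2.089/-1.817; half-tol=0.155, Σhalf²=0.623933
Nominal = -55.670. Worst-case = [-55.670 - 1.817, -55.670 + 2.089] = [-57.487, -53.581]. RSS = √0.623933 = 0.790.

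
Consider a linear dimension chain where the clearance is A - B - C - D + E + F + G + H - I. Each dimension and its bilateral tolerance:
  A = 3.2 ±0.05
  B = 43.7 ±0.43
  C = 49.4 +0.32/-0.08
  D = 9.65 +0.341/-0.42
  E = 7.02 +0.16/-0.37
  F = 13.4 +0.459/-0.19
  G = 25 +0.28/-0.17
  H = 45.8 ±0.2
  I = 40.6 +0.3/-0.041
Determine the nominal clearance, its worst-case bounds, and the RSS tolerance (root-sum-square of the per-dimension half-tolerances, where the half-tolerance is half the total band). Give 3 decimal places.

nominal=-48.930 wc=[-51.301,-46.810] rss=0.817

Stack each dimension's contribution:
  +A: nom +3.200 → Σnom=3.200; wc +0.050/-0.050 → slack +0.050/-0.050; half-tol=0.050, Σhalf²=0.002500
  -B: nom -43.700 → Σnom=-40.500; wc +0.430/-0.430 → slack +0.480/-0.480; half-tol=0.430, Σhalf²=0.187400
  -C: nom -49.400 → Σnom=-89.900; wc +0.080/-0.320 → slack +0.560/-0.800; half-tol=0.200, Σhalf²=0.227400
  -D: nom -9.650 → Σnom=-99.550; wc +0.420/-0.341 → slack +0.980/-1.141; half-tol=0.381, Σhalf²=0.372180
  +E: nom +7.020 → Σnom=-92.530; wc +0.160/-0.370 → slack +1.140/-1.511; half-tol=0.265, Σhalf²=0.442405
  +F: nom +13.400 → Σnom=-79.130; wc +0.459/-0.190 → slack +1.599/-1.701; half-tol=0.325, Σhalf²=0.547705
  +G: nom +25.000 → Σnom=-54.130; wc +0.280/-0.170 → slack +1.879/-1.871; half-tol=0.225, Σhalf²=0.598330
  +H: nom +45.800 → Σnom=-8.330; wc +0.200/-0.200 → slack +2.079/-2.071; half-tol=0.200, Σhalf²=0.638331
  -I: nom -40.600 → Σnom=-48.930; wc +0.041/-0.300 → slack +2.120/-2.371; half-tol=0.170, Σhalf²=0.667401
Nominal = -48.930. Worst-case = [-48.930 - 2.371, -48.930 + 2.120] = [-51.301, -46.810]. RSS = √0.667401 = 0.817.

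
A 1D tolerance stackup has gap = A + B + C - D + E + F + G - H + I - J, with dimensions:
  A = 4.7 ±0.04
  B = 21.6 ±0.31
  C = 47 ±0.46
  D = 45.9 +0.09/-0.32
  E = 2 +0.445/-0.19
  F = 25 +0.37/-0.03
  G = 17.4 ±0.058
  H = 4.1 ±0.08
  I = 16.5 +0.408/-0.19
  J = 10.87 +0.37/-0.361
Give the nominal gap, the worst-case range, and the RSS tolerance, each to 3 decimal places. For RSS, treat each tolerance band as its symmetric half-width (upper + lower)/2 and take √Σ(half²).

Stack each dimension's contribution:
  +A: nom +4.700 → Σnom=4.700; wc +0.040/-0.040 → slack +0.040/-0.040; half-tol=0.040, Σhalf²=0.001600
  +B: nom +21.600 → Σnom=26.300; wc +0.310/-0.310 → slack +0.350/-0.350; half-tol=0.310, Σhalf²=0.097700
  +C: nom +47.000 → Σnom=73.300; wc +0.460/-0.460 → slack +0.810/-0.810; half-tol=0.460, Σhalf²=0.309300
  -D: nom -45.900 → Σnom=27.400; wc +0.320/-0.090 → slack +1.130/-0.900; half-tol=0.205, Σhalf²=0.351325
  +E: nom +2.000 → Σnom=29.400; wc +0.445/-0.190 → slack +1.575/-1.090; half-tol=0.318, Σhalf²=0.452131
  +F: nom +25.000 → Σnom=54.400; wc +0.370/-0.030 → slack +1.945/-1.120; half-tol=0.200, Σhalf²=0.492131
  +G: nom +17.400 → Σnom=71.800; wc +0.058/-0.058 → slack +2.003/-1.178; half-tol=0.058, Σhalf²=0.495495
  -H: nom -4.100 → Σnom=67.700; wc +0.080/-0.080 → slack +2.083/-1.258; half-tol=0.080, Σhalf²=0.501895
  +I: nom +16.500 → Σnom=84.200; wc +0.408/-0.190 → slack +2.491/-1.448; half-tol=0.299, Σhalf²=0.591296
  -J: nom -10.870 → Σnom=73.330; wc +0.361/-0.370 → slack +2.852/-1.818; half-tol=0.365, Σhalf²=0.724886
Nominal = 73.330. Worst-case = [73.330 - 1.818, 73.330 + 2.852] = [71.512, 76.182]. RSS = √0.724886 = 0.851.

nominal=73.330 wc=[71.512,76.182] rss=0.851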